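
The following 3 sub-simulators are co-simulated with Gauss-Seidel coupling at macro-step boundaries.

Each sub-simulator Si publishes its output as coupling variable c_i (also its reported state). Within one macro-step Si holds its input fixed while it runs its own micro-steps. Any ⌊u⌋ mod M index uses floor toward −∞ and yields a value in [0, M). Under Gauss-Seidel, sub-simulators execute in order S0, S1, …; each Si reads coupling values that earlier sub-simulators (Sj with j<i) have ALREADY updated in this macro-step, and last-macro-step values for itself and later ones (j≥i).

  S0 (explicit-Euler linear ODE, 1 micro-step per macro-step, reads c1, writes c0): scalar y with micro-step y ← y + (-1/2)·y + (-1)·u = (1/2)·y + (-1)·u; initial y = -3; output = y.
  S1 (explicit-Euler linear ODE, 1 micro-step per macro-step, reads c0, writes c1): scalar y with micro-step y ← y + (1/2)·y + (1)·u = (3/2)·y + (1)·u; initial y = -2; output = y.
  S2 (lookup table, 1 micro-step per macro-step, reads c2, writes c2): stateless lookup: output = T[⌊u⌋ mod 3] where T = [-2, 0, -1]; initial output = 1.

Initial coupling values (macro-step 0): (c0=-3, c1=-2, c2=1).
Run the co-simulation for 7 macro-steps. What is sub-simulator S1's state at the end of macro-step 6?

macro 1: S0 reads c1=-2 → after 1×micro: 1/2; S1 reads c0=1/2 → after 1×micro: -5/2; S2 reads c2=1 → after 1×micro: 0 ⇒ (c0=1/2, c1=-5/2, c2=0)
macro 2: S0 reads c1=-5/2 → after 1×micro: 11/4; S1 reads c0=11/4 → after 1×micro: -1; S2 reads c2=0 → after 1×micro: -2 ⇒ (c0=11/4, c1=-1, c2=-2)
macro 3: S0 reads c1=-1 → after 1×micro: 19/8; S1 reads c0=19/8 → after 1×micro: 7/8; S2 reads c2=-2 → after 1×micro: 0 ⇒ (c0=19/8, c1=7/8, c2=0)
macro 4: S0 reads c1=7/8 → after 1×micro: 5/16; S1 reads c0=5/16 → after 1×micro: 13/8; S2 reads c2=0 → after 1×micro: -2 ⇒ (c0=5/16, c1=13/8, c2=-2)
macro 5: S0 reads c1=13/8 → after 1×micro: -47/32; S1 reads c0=-47/32 → after 1×micro: 31/32; S2 reads c2=-2 → after 1×micro: 0 ⇒ (c0=-47/32, c1=31/32, c2=0)
macro 6: S0 reads c1=31/32 → after 1×micro: -109/64; S1 reads c0=-109/64 → after 1×micro: -1/4; S2 reads c2=0 → after 1×micro: -2 ⇒ (c0=-109/64, c1=-1/4, c2=-2)
macro 7: S0 reads c1=-1/4 → after 1×micro: -77/128; S1 reads c0=-77/128 → after 1×micro: -125/128; S2 reads c2=-2 → after 1×micro: 0 ⇒ (c0=-77/128, c1=-125/128, c2=0)

S1 state at macro-step 6 = -1/4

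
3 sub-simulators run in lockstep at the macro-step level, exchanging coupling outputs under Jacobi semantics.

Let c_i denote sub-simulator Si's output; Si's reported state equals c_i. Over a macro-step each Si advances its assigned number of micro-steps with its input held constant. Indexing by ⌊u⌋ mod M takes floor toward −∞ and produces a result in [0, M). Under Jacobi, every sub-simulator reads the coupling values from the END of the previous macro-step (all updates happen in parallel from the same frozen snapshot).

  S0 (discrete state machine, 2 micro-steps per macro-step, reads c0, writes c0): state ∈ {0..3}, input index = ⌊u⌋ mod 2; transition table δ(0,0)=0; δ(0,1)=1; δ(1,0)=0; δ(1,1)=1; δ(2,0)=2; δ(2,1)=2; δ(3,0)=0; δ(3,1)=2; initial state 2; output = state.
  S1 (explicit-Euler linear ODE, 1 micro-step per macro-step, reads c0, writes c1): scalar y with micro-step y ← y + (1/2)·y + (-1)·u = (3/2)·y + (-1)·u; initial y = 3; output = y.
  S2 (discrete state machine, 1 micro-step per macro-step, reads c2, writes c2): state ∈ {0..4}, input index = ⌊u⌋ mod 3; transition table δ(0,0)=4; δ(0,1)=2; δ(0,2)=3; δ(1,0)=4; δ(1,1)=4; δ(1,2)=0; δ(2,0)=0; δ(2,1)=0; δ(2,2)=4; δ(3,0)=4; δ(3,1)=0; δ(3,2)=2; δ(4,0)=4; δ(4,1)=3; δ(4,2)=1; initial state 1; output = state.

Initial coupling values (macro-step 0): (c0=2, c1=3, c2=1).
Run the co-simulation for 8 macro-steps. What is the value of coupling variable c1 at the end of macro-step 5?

macro 1: S0 reads c0=2 → after 2×micro: 2; S1 reads c0=2 → after 1×micro: 5/2; S2 reads c2=1 → after 1×micro: 4 ⇒ (c0=2, c1=5/2, c2=4)
macro 2: S0 reads c0=2 → after 2×micro: 2; S1 reads c0=2 → after 1×micro: 7/4; S2 reads c2=4 → after 1×micro: 3 ⇒ (c0=2, c1=7/4, c2=3)
macro 3: S0 reads c0=2 → after 2×micro: 2; S1 reads c0=2 → after 1×micro: 5/8; S2 reads c2=3 → after 1×micro: 4 ⇒ (c0=2, c1=5/8, c2=4)
macro 4: S0 reads c0=2 → after 2×micro: 2; S1 reads c0=2 → after 1×micro: -17/16; S2 reads c2=4 → after 1×micro: 3 ⇒ (c0=2, c1=-17/16, c2=3)
macro 5: S0 reads c0=2 → after 2×micro: 2; S1 reads c0=2 → after 1×micro: -115/32; S2 reads c2=3 → after 1×micro: 4 ⇒ (c0=2, c1=-115/32, c2=4)
macro 6: S0 reads c0=2 → after 2×micro: 2; S1 reads c0=2 → after 1×micro: -473/64; S2 reads c2=4 → after 1×micro: 3 ⇒ (c0=2, c1=-473/64, c2=3)
macro 7: S0 reads c0=2 → after 2×micro: 2; S1 reads c0=2 → after 1×micro: -1675/128; S2 reads c2=3 → after 1×micro: 4 ⇒ (c0=2, c1=-1675/128, c2=4)
macro 8: S0 reads c0=2 → after 2×micro: 2; S1 reads c0=2 → after 1×micro: -5537/256; S2 reads c2=4 → after 1×micro: 3 ⇒ (c0=2, c1=-5537/256, c2=3)

c1 at macro-step 5 = -115/32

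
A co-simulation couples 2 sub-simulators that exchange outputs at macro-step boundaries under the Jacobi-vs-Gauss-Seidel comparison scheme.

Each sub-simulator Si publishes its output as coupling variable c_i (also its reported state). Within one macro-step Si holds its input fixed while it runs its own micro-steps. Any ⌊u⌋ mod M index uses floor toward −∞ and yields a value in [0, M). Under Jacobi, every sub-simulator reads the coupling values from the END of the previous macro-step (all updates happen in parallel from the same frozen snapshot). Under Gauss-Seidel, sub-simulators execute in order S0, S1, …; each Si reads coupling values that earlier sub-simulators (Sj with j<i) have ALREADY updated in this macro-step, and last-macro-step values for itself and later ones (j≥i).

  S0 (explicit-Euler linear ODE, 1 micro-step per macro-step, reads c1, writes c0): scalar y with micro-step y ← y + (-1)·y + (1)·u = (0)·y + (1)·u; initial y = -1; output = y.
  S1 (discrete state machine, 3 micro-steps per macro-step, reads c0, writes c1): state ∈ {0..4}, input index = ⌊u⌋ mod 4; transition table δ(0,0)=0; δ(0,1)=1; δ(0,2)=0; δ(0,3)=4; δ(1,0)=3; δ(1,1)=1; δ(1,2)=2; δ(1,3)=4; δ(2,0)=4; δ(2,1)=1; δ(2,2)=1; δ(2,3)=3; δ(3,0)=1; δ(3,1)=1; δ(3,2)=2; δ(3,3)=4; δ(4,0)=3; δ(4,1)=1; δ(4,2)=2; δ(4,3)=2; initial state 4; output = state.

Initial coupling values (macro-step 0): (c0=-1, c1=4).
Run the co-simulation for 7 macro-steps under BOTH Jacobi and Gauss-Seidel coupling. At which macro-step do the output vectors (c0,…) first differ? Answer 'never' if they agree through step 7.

[Jacobi] macro 1: S0 reads c1=4 → after 1×micro: 4; S1 reads c0=-1 → after 3×micro: 4 ⇒ (c0=4, c1=4)
[Jacobi] macro 2: S0 reads c1=4 → after 1×micro: 4; S1 reads c0=4 → after 3×micro: 3 ⇒ (c0=4, c1=3)
[Jacobi] macro 3: S0 reads c1=3 → after 1×micro: 3; S1 reads c0=4 → after 3×micro: 1 ⇒ (c0=3, c1=1)
[Jacobi] macro 4: S0 reads c1=1 → after 1×micro: 1; S1 reads c0=3 → after 3×micro: 3 ⇒ (c0=1, c1=3)
[Jacobi] macro 5: S0 reads c1=3 → after 1×micro: 3; S1 reads c0=1 → after 3×micro: 1 ⇒ (c0=3, c1=1)
[Jacobi] macro 6: S0 reads c1=1 → after 1×micro: 1; S1 reads c0=3 → after 3×micro: 3 ⇒ (c0=1, c1=3)
[Jacobi] macro 7: S0 reads c1=3 → after 1×micro: 3; S1 reads c0=1 → after 3×micro: 1 ⇒ (c0=3, c1=1)
[Gauss-Seidel] macro 1: S0 reads c1=4 → after 1×micro: 4; S1 reads c0=4 → after 3×micro: 3 ⇒ (c0=4, c1=3)
[Gauss-Seidel] macro 2: S0 reads c1=3 → after 1×micro: 3; S1 reads c0=3 → after 3×micro: 3 ⇒ (c0=3, c1=3)
[Gauss-Seidel] macro 3: S0 reads c1=3 → after 1×micro: 3; S1 reads c0=3 → after 3×micro: 3 ⇒ (c0=3, c1=3)
[Gauss-Seidel] macro 4: S0 reads c1=3 → after 1×micro: 3; S1 reads c0=3 → after 3×micro: 3 ⇒ (c0=3, c1=3)
[Gauss-Seidel] macro 5: S0 reads c1=3 → after 1×micro: 3; S1 reads c0=3 → after 3×micro: 3 ⇒ (c0=3, c1=3)
[Gauss-Seidel] macro 6: S0 reads c1=3 → after 1×micro: 3; S1 reads c0=3 → after 3×micro: 3 ⇒ (c0=3, c1=3)
[Gauss-Seidel] macro 7: S0 reads c1=3 → after 1×micro: 3; S1 reads c0=3 → after 3×micro: 3 ⇒ (c0=3, c1=3)

first divergence at macro-step: 1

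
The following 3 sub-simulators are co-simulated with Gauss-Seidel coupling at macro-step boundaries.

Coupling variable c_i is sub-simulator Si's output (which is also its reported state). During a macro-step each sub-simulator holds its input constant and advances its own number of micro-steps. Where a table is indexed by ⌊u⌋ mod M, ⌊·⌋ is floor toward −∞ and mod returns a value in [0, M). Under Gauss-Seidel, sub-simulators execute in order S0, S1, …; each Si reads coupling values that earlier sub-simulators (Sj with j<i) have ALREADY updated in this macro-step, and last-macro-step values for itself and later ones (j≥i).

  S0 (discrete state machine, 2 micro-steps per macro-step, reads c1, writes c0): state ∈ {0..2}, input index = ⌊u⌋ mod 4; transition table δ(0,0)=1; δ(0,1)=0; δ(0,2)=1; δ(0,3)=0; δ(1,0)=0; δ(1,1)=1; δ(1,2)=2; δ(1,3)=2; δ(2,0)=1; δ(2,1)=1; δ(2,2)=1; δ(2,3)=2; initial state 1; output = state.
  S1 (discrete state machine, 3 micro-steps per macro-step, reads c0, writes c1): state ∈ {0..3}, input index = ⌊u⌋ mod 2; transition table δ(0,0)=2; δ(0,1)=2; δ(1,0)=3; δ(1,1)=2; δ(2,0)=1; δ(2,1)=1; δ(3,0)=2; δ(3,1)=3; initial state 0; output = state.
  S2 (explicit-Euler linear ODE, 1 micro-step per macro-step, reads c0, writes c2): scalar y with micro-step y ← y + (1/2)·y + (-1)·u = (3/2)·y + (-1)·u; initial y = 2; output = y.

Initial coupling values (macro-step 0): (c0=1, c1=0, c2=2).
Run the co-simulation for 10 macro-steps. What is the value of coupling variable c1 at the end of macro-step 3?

c1 at macro-step 3 = 2

macro 1: S0 reads c1=0 → after 2×micro: 1; S1 reads c0=1 → after 3×micro: 2; S2 reads c0=1 → after 1×micro: 2 ⇒ (c0=1, c1=2, c2=2)
macro 2: S0 reads c1=2 → after 2×micro: 1; S1 reads c0=1 → after 3×micro: 1; S2 reads c0=1 → after 1×micro: 2 ⇒ (c0=1, c1=1, c2=2)
macro 3: S0 reads c1=1 → after 2×micro: 1; S1 reads c0=1 → after 3×micro: 2; S2 reads c0=1 → after 1×micro: 2 ⇒ (c0=1, c1=2, c2=2)
macro 4: S0 reads c1=2 → after 2×micro: 1; S1 reads c0=1 → after 3×micro: 1; S2 reads c0=1 → after 1×micro: 2 ⇒ (c0=1, c1=1, c2=2)
macro 5: S0 reads c1=1 → after 2×micro: 1; S1 reads c0=1 → after 3×micro: 2; S2 reads c0=1 → after 1×micro: 2 ⇒ (c0=1, c1=2, c2=2)
macro 6: S0 reads c1=2 → after 2×micro: 1; S1 reads c0=1 → after 3×micro: 1; S2 reads c0=1 → after 1×micro: 2 ⇒ (c0=1, c1=1, c2=2)
macro 7: S0 reads c1=1 → after 2×micro: 1; S1 reads c0=1 → after 3×micro: 2; S2 reads c0=1 → after 1×micro: 2 ⇒ (c0=1, c1=2, c2=2)
macro 8: S0 reads c1=2 → after 2×micro: 1; S1 reads c0=1 → after 3×micro: 1; S2 reads c0=1 → after 1×micro: 2 ⇒ (c0=1, c1=1, c2=2)
macro 9: S0 reads c1=1 → after 2×micro: 1; S1 reads c0=1 → after 3×micro: 2; S2 reads c0=1 → after 1×micro: 2 ⇒ (c0=1, c1=2, c2=2)
macro 10: S0 reads c1=2 → after 2×micro: 1; S1 reads c0=1 → after 3×micro: 1; S2 reads c0=1 → after 1×micro: 2 ⇒ (c0=1, c1=1, c2=2)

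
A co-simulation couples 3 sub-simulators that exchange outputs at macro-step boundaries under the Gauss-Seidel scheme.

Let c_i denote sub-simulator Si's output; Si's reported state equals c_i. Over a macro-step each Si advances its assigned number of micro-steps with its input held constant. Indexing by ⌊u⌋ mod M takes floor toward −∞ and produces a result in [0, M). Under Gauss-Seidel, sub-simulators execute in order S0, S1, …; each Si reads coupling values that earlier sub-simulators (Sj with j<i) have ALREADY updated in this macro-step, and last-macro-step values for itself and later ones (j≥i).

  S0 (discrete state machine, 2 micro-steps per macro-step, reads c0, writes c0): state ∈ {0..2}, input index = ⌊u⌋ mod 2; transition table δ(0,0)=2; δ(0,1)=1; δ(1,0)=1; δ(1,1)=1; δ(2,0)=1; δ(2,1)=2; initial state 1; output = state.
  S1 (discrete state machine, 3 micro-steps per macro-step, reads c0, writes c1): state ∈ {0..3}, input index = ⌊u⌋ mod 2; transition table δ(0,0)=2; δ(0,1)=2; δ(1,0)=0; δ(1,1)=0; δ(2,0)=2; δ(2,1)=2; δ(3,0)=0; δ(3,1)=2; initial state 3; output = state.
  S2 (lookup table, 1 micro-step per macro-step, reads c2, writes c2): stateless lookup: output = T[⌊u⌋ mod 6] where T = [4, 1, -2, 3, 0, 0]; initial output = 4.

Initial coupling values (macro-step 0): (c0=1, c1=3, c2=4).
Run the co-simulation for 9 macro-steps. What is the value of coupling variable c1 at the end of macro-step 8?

c1 at macro-step 8 = 2

macro 1: S0 reads c0=1 → after 2×micro: 1; S1 reads c0=1 → after 3×micro: 2; S2 reads c2=4 → after 1×micro: 0 ⇒ (c0=1, c1=2, c2=0)
macro 2: S0 reads c0=1 → after 2×micro: 1; S1 reads c0=1 → after 3×micro: 2; S2 reads c2=0 → after 1×micro: 4 ⇒ (c0=1, c1=2, c2=4)
macro 3: S0 reads c0=1 → after 2×micro: 1; S1 reads c0=1 → after 3×micro: 2; S2 reads c2=4 → after 1×micro: 0 ⇒ (c0=1, c1=2, c2=0)
macro 4: S0 reads c0=1 → after 2×micro: 1; S1 reads c0=1 → after 3×micro: 2; S2 reads c2=0 → after 1×micro: 4 ⇒ (c0=1, c1=2, c2=4)
macro 5: S0 reads c0=1 → after 2×micro: 1; S1 reads c0=1 → after 3×micro: 2; S2 reads c2=4 → after 1×micro: 0 ⇒ (c0=1, c1=2, c2=0)
macro 6: S0 reads c0=1 → after 2×micro: 1; S1 reads c0=1 → after 3×micro: 2; S2 reads c2=0 → after 1×micro: 4 ⇒ (c0=1, c1=2, c2=4)
macro 7: S0 reads c0=1 → after 2×micro: 1; S1 reads c0=1 → after 3×micro: 2; S2 reads c2=4 → after 1×micro: 0 ⇒ (c0=1, c1=2, c2=0)
macro 8: S0 reads c0=1 → after 2×micro: 1; S1 reads c0=1 → after 3×micro: 2; S2 reads c2=0 → after 1×micro: 4 ⇒ (c0=1, c1=2, c2=4)
macro 9: S0 reads c0=1 → after 2×micro: 1; S1 reads c0=1 → after 3×micro: 2; S2 reads c2=4 → after 1×micro: 0 ⇒ (c0=1, c1=2, c2=0)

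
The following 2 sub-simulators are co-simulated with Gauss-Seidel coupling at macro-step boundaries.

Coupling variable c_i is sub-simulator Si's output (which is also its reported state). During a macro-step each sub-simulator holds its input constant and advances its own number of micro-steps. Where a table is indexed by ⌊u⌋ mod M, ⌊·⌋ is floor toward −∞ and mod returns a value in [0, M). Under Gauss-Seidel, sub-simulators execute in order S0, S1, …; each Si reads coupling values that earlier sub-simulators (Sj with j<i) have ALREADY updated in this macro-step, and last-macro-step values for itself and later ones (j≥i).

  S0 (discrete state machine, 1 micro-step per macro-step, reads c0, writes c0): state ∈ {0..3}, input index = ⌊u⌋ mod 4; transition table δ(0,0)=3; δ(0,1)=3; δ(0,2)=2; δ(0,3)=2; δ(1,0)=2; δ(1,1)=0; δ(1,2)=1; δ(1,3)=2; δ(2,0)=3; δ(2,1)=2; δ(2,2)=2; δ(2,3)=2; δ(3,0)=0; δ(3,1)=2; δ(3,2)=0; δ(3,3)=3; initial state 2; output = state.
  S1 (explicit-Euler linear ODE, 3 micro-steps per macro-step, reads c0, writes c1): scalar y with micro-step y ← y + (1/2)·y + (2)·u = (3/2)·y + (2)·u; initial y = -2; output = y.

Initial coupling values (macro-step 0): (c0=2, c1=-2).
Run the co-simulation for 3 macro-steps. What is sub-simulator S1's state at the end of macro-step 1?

S1 state at macro-step 1 = 49/4

macro 1: S0 reads c0=2 → after 1×micro: 2; S1 reads c0=2 → after 3×micro: 49/4 ⇒ (c0=2, c1=49/4)
macro 2: S0 reads c0=2 → after 1×micro: 2; S1 reads c0=2 → after 3×micro: 1931/32 ⇒ (c0=2, c1=1931/32)
macro 3: S0 reads c0=2 → after 1×micro: 2; S1 reads c0=2 → after 3×micro: 57001/256 ⇒ (c0=2, c1=57001/256)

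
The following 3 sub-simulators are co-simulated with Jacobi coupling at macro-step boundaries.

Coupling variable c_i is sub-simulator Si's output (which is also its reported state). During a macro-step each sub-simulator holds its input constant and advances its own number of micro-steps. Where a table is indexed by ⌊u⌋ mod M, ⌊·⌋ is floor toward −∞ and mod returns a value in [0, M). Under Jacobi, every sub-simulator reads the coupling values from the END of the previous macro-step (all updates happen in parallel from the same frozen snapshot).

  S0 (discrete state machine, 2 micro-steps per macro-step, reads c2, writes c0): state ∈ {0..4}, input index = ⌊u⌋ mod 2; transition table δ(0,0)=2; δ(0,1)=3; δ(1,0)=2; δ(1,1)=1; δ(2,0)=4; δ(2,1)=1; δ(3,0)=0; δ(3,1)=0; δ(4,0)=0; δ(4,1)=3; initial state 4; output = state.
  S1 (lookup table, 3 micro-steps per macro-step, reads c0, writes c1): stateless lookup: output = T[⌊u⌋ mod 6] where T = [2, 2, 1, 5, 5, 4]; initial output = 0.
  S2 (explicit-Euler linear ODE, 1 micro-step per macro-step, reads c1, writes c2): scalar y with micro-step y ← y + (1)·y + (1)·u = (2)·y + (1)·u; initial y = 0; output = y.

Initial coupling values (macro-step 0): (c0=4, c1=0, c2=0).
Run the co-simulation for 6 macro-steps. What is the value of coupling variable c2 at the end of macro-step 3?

macro 1: S0 reads c2=0 → after 2×micro: 2; S1 reads c0=4 → after 3×micro: 5; S2 reads c1=0 → after 1×micro: 0 ⇒ (c0=2, c1=5, c2=0)
macro 2: S0 reads c2=0 → after 2×micro: 0; S1 reads c0=2 → after 3×micro: 1; S2 reads c1=5 → after 1×micro: 5 ⇒ (c0=0, c1=1, c2=5)
macro 3: S0 reads c2=5 → after 2×micro: 0; S1 reads c0=0 → after 3×micro: 2; S2 reads c1=1 → after 1×micro: 11 ⇒ (c0=0, c1=2, c2=11)
macro 4: S0 reads c2=11 → after 2×micro: 0; S1 reads c0=0 → after 3×micro: 2; S2 reads c1=2 → after 1×micro: 24 ⇒ (c0=0, c1=2, c2=24)
macro 5: S0 reads c2=24 → after 2×micro: 4; S1 reads c0=0 → after 3×micro: 2; S2 reads c1=2 → after 1×micro: 50 ⇒ (c0=4, c1=2, c2=50)
macro 6: S0 reads c2=50 → after 2×micro: 2; S1 reads c0=4 → after 3×micro: 5; S2 reads c1=2 → after 1×micro: 102 ⇒ (c0=2, c1=5, c2=102)

c2 at macro-step 3 = 11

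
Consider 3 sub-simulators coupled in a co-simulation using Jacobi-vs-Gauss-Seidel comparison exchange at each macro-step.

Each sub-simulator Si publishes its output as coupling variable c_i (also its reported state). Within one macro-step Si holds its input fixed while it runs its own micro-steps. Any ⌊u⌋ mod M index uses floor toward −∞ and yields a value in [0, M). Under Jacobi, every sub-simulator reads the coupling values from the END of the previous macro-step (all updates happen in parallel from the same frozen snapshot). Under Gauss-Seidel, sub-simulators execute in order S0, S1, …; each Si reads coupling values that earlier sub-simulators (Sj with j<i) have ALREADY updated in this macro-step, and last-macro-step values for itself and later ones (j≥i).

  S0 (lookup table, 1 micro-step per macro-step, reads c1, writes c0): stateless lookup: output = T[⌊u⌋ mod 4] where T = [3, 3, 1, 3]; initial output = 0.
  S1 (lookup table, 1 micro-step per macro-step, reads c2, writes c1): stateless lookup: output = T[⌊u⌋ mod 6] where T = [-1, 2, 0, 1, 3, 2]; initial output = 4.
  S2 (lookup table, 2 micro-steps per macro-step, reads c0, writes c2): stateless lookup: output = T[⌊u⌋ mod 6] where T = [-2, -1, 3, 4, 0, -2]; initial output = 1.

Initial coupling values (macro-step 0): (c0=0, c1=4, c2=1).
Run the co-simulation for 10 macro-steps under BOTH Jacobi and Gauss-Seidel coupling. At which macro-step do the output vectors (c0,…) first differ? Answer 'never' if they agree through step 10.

[Jacobi] macro 1: S0 reads c1=4 → after 1×micro: 3; S1 reads c2=1 → after 1×micro: 2; S2 reads c0=0 → after 2×micro: -2 ⇒ (c0=3, c1=2, c2=-2)
[Jacobi] macro 2: S0 reads c1=2 → after 1×micro: 1; S1 reads c2=-2 → after 1×micro: 3; S2 reads c0=3 → after 2×micro: 4 ⇒ (c0=1, c1=3, c2=4)
[Jacobi] macro 3: S0 reads c1=3 → after 1×micro: 3; S1 reads c2=4 → after 1×micro: 3; S2 reads c0=1 → after 2×micro: -1 ⇒ (c0=3, c1=3, c2=-1)
[Jacobi] macro 4: S0 reads c1=3 → after 1×micro: 3; S1 reads c2=-1 → after 1×micro: 2; S2 reads c0=3 → after 2×micro: 4 ⇒ (c0=3, c1=2, c2=4)
[Jacobi] macro 5: S0 reads c1=2 → after 1×micro: 1; S1 reads c2=4 → after 1×micro: 3; S2 reads c0=3 → after 2×micro: 4 ⇒ (c0=1, c1=3, c2=4)
[Jacobi] macro 6: S0 reads c1=3 → after 1×micro: 3; S1 reads c2=4 → after 1×micro: 3; S2 reads c0=1 → after 2×micro: -1 ⇒ (c0=3, c1=3, c2=-1)
[Jacobi] macro 7: S0 reads c1=3 → after 1×micro: 3; S1 reads c2=-1 → after 1×micro: 2; S2 reads c0=3 → after 2×micro: 4 ⇒ (c0=3, c1=2, c2=4)
[Jacobi] macro 8: S0 reads c1=2 → after 1×micro: 1; S1 reads c2=4 → after 1×micro: 3; S2 reads c0=3 → after 2×micro: 4 ⇒ (c0=1, c1=3, c2=4)
[Jacobi] macro 9: S0 reads c1=3 → after 1×micro: 3; S1 reads c2=4 → after 1×micro: 3; S2 reads c0=1 → after 2×micro: -1 ⇒ (c0=3, c1=3, c2=-1)
[Jacobi] macro 10: S0 reads c1=3 → after 1×micro: 3; S1 reads c2=-1 → after 1×micro: 2; S2 reads c0=3 → after 2×micro: 4 ⇒ (c0=3, c1=2, c2=4)
[Gauss-Seidel] macro 1: S0 reads c1=4 → after 1×micro: 3; S1 reads c2=1 → after 1×micro: 2; S2 reads c0=3 → after 2×micro: 4 ⇒ (c0=3, c1=2, c2=4)
[Gauss-Seidel] macro 2: S0 reads c1=2 → after 1×micro: 1; S1 reads c2=4 → after 1×micro: 3; S2 reads c0=1 → after 2×micro: -1 ⇒ (c0=1, c1=3, c2=-1)
[Gauss-Seidel] macro 3: S0 reads c1=3 → after 1×micro: 3; S1 reads c2=-1 → after 1×micro: 2; S2 reads c0=3 → after 2×micro: 4 ⇒ (c0=3, c1=2, c2=4)
[Gauss-Seidel] macro 4: S0 reads c1=2 → after 1×micro: 1; S1 reads c2=4 → after 1×micro: 3; S2 reads c0=1 → after 2×micro: -1 ⇒ (c0=1, c1=3, c2=-1)
[Gauss-Seidel] macro 5: S0 reads c1=3 → after 1×micro: 3; S1 reads c2=-1 → after 1×micro: 2; S2 reads c0=3 → after 2×micro: 4 ⇒ (c0=3, c1=2, c2=4)
[Gauss-Seidel] macro 6: S0 reads c1=2 → after 1×micro: 1; S1 reads c2=4 → after 1×micro: 3; S2 reads c0=1 → after 2×micro: -1 ⇒ (c0=1, c1=3, c2=-1)
[Gauss-Seidel] macro 7: S0 reads c1=3 → after 1×micro: 3; S1 reads c2=-1 → after 1×micro: 2; S2 reads c0=3 → after 2×micro: 4 ⇒ (c0=3, c1=2, c2=4)
[Gauss-Seidel] macro 8: S0 reads c1=2 → after 1×micro: 1; S1 reads c2=4 → after 1×micro: 3; S2 reads c0=1 → after 2×micro: -1 ⇒ (c0=1, c1=3, c2=-1)
[Gauss-Seidel] macro 9: S0 reads c1=3 → after 1×micro: 3; S1 reads c2=-1 → after 1×micro: 2; S2 reads c0=3 → after 2×micro: 4 ⇒ (c0=3, c1=2, c2=4)
[Gauss-Seidel] macro 10: S0 reads c1=2 → after 1×micro: 1; S1 reads c2=4 → after 1×micro: 3; S2 reads c0=1 → after 2×micro: -1 ⇒ (c0=1, c1=3, c2=-1)

first divergence at macro-step: 1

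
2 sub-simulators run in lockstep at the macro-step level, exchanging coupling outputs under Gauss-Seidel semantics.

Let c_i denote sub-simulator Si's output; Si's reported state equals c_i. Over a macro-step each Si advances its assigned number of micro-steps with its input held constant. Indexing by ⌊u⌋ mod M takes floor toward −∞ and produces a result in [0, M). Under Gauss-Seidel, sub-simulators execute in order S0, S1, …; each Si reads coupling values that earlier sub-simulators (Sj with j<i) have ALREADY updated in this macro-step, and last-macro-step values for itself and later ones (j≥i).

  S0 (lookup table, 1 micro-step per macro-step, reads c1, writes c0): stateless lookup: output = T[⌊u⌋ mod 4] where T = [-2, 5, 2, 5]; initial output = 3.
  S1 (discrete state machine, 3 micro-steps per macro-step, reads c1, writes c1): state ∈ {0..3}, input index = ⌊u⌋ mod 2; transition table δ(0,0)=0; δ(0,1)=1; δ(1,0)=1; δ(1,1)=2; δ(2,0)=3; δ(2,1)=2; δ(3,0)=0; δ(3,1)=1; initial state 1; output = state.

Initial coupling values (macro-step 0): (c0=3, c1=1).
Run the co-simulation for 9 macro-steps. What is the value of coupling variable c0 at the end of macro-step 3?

c0 at macro-step 3 = -2

macro 1: S0 reads c1=1 → after 1×micro: 5; S1 reads c1=1 → after 3×micro: 2 ⇒ (c0=5, c1=2)
macro 2: S0 reads c1=2 → after 1×micro: 2; S1 reads c1=2 → after 3×micro: 0 ⇒ (c0=2, c1=0)
macro 3: S0 reads c1=0 → after 1×micro: -2; S1 reads c1=0 → after 3×micro: 0 ⇒ (c0=-2, c1=0)
macro 4: S0 reads c1=0 → after 1×micro: -2; S1 reads c1=0 → after 3×micro: 0 ⇒ (c0=-2, c1=0)
macro 5: S0 reads c1=0 → after 1×micro: -2; S1 reads c1=0 → after 3×micro: 0 ⇒ (c0=-2, c1=0)
macro 6: S0 reads c1=0 → after 1×micro: -2; S1 reads c1=0 → after 3×micro: 0 ⇒ (c0=-2, c1=0)
macro 7: S0 reads c1=0 → after 1×micro: -2; S1 reads c1=0 → after 3×micro: 0 ⇒ (c0=-2, c1=0)
macro 8: S0 reads c1=0 → after 1×micro: -2; S1 reads c1=0 → after 3×micro: 0 ⇒ (c0=-2, c1=0)
macro 9: S0 reads c1=0 → after 1×micro: -2; S1 reads c1=0 → after 3×micro: 0 ⇒ (c0=-2, c1=0)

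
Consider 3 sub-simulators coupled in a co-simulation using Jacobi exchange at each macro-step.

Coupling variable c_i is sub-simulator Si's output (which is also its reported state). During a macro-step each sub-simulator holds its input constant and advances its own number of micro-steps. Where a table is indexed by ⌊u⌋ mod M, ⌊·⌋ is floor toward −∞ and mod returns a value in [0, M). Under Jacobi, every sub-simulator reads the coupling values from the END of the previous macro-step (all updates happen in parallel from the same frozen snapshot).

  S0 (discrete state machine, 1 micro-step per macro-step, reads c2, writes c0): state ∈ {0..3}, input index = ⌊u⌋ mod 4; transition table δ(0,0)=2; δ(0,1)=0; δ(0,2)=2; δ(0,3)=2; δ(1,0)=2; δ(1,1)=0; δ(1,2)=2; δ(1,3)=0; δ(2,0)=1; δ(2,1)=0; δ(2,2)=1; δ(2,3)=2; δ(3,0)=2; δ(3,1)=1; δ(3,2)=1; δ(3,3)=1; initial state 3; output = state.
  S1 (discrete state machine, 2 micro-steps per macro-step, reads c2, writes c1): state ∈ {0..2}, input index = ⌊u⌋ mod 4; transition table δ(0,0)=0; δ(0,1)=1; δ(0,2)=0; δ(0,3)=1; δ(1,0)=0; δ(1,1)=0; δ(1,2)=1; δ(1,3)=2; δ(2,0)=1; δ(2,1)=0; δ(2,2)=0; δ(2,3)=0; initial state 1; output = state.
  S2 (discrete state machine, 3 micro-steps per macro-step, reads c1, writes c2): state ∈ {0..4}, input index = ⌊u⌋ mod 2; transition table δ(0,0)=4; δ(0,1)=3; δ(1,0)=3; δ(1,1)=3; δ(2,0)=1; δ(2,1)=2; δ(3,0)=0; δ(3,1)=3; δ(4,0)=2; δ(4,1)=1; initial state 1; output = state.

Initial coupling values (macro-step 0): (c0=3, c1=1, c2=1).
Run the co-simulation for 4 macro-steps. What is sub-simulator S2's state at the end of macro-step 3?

S2 state at macro-step 3 = 2

macro 1: S0 reads c2=1 → after 1×micro: 1; S1 reads c2=1 → after 2×micro: 1; S2 reads c1=1 → after 3×micro: 3 ⇒ (c0=1, c1=1, c2=3)
macro 2: S0 reads c2=3 → after 1×micro: 0; S1 reads c2=3 → after 2×micro: 0; S2 reads c1=1 → after 3×micro: 3 ⇒ (c0=0, c1=0, c2=3)
macro 3: S0 reads c2=3 → after 1×micro: 2; S1 reads c2=3 → after 2×micro: 2; S2 reads c1=0 → after 3×micro: 2 ⇒ (c0=2, c1=2, c2=2)
macro 4: S0 reads c2=2 → after 1×micro: 1; S1 reads c2=2 → after 2×micro: 0; S2 reads c1=2 → after 3×micro: 0 ⇒ (c0=1, c1=0, c2=0)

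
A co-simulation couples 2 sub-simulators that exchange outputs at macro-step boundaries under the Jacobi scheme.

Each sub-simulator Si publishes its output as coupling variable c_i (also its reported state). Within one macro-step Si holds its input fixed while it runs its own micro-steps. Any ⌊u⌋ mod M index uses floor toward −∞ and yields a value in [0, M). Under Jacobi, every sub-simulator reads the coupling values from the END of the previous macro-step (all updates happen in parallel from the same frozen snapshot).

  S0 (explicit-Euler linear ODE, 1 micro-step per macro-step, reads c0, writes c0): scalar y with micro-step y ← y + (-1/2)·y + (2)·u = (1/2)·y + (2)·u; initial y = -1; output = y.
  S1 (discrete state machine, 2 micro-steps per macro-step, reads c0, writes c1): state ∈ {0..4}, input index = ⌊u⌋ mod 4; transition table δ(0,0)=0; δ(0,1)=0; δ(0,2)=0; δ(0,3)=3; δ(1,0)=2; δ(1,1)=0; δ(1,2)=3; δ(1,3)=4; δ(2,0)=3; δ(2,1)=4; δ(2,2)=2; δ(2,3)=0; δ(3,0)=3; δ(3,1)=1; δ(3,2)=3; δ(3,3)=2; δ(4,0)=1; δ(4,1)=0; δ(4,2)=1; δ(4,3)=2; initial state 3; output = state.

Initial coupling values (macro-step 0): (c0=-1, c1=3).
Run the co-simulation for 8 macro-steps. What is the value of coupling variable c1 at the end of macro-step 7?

macro 1: S0 reads c0=-1 → after 1×micro: -5/2; S1 reads c0=-1 → after 2×micro: 0 ⇒ (c0=-5/2, c1=0)
macro 2: S0 reads c0=-5/2 → after 1×micro: -25/4; S1 reads c0=-5/2 → after 2×micro: 0 ⇒ (c0=-25/4, c1=0)
macro 3: S0 reads c0=-25/4 → after 1×micro: -125/8; S1 reads c0=-25/4 → after 2×micro: 0 ⇒ (c0=-125/8, c1=0)
macro 4: S0 reads c0=-125/8 → after 1×micro: -625/16; S1 reads c0=-125/8 → after 2×micro: 0 ⇒ (c0=-625/16, c1=0)
macro 5: S0 reads c0=-625/16 → after 1×micro: -3125/32; S1 reads c0=-625/16 → after 2×micro: 0 ⇒ (c0=-3125/32, c1=0)
macro 6: S0 reads c0=-3125/32 → after 1×micro: -15625/64; S1 reads c0=-3125/32 → after 2×micro: 0 ⇒ (c0=-15625/64, c1=0)
macro 7: S0 reads c0=-15625/64 → after 1×micro: -78125/128; S1 reads c0=-15625/64 → after 2×micro: 2 ⇒ (c0=-78125/128, c1=2)
macro 8: S0 reads c0=-78125/128 → after 1×micro: -390625/256; S1 reads c0=-78125/128 → after 2×micro: 0 ⇒ (c0=-390625/256, c1=0)

c1 at macro-step 7 = 2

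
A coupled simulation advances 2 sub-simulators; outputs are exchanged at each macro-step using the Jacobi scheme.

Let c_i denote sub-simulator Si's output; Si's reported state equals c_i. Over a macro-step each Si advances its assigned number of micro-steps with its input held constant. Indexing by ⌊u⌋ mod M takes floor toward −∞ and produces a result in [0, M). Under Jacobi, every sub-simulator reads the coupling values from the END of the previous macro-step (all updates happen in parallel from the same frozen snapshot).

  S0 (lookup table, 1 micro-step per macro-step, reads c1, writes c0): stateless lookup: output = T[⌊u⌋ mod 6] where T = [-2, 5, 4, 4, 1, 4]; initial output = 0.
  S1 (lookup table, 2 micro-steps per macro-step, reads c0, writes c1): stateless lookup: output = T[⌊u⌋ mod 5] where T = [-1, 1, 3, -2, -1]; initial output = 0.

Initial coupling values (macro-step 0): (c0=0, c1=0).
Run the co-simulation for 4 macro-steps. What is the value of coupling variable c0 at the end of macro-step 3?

c0 at macro-step 3 = 1

macro 1: S0 reads c1=0 → after 1×micro: -2; S1 reads c0=0 → after 2×micro: -1 ⇒ (c0=-2, c1=-1)
macro 2: S0 reads c1=-1 → after 1×micro: 4; S1 reads c0=-2 → after 2×micro: -2 ⇒ (c0=4, c1=-2)
macro 3: S0 reads c1=-2 → after 1×micro: 1; S1 reads c0=4 → after 2×micro: -1 ⇒ (c0=1, c1=-1)
macro 4: S0 reads c1=-1 → after 1×micro: 4; S1 reads c0=1 → after 2×micro: 1 ⇒ (c0=4, c1=1)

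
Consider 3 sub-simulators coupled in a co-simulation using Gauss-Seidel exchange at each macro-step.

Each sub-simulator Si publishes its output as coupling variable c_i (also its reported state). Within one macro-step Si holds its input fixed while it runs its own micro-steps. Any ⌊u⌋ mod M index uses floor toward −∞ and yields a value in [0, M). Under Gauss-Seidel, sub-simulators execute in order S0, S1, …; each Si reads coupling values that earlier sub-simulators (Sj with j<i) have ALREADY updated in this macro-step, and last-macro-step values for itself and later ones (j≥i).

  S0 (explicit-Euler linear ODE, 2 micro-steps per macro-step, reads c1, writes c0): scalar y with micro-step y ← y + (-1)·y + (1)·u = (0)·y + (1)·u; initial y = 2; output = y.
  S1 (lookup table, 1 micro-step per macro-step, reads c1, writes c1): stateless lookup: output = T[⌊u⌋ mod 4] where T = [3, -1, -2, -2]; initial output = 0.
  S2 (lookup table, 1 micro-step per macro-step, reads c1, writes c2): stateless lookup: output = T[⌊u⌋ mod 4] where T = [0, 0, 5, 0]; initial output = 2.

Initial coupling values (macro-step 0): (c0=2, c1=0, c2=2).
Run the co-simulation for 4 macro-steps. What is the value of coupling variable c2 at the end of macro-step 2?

macro 1: S0 reads c1=0 → after 2×micro: 0; S1 reads c1=0 → after 1×micro: 3; S2 reads c1=3 → after 1×micro: 0 ⇒ (c0=0, c1=3, c2=0)
macro 2: S0 reads c1=3 → after 2×micro: 3; S1 reads c1=3 → after 1×micro: -2; S2 reads c1=-2 → after 1×micro: 5 ⇒ (c0=3, c1=-2, c2=5)
macro 3: S0 reads c1=-2 → after 2×micro: -2; S1 reads c1=-2 → after 1×micro: -2; S2 reads c1=-2 → after 1×micro: 5 ⇒ (c0=-2, c1=-2, c2=5)
macro 4: S0 reads c1=-2 → after 2×micro: -2; S1 reads c1=-2 → after 1×micro: -2; S2 reads c1=-2 → after 1×micro: 5 ⇒ (c0=-2, c1=-2, c2=5)

c2 at macro-step 2 = 5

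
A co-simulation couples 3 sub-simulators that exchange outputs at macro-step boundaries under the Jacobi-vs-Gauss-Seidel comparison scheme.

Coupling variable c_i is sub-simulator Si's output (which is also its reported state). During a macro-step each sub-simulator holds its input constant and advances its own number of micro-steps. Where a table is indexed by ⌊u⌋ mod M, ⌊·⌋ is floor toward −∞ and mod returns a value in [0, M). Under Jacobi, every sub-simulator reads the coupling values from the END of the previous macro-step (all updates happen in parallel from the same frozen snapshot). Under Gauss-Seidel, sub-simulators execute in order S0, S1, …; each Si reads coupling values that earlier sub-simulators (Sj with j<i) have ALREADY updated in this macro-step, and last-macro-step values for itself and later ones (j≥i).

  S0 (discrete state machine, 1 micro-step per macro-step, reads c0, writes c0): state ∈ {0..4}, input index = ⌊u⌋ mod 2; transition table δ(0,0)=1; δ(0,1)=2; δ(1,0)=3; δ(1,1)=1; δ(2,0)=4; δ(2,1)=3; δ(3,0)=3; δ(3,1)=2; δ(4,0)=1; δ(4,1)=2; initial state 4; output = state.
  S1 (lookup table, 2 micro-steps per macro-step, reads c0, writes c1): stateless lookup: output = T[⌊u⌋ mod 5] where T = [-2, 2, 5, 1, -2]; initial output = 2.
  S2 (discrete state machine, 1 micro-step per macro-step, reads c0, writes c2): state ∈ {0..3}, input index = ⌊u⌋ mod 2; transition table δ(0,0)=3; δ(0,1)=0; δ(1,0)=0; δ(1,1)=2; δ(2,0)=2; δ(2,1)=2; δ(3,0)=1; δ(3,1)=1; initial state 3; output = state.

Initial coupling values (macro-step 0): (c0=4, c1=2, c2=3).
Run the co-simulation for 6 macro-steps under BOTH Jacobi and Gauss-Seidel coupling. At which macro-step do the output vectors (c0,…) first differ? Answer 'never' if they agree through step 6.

first divergence at macro-step: 1

[Jacobi] macro 1: S0 reads c0=4 → after 1×micro: 1; S1 reads c0=4 → after 2×micro: -2; S2 reads c0=4 → after 1×micro: 1 ⇒ (c0=1, c1=-2, c2=1)
[Jacobi] macro 2: S0 reads c0=1 → after 1×micro: 1; S1 reads c0=1 → after 2×micro: 2; S2 reads c0=1 → after 1×micro: 2 ⇒ (c0=1, c1=2, c2=2)
[Jacobi] macro 3: S0 reads c0=1 → after 1×micro: 1; S1 reads c0=1 → after 2×micro: 2; S2 reads c0=1 → after 1×micro: 2 ⇒ (c0=1, c1=2, c2=2)
[Jacobi] macro 4: S0 reads c0=1 → after 1×micro: 1; S1 reads c0=1 → after 2×micro: 2; S2 reads c0=1 → after 1×micro: 2 ⇒ (c0=1, c1=2, c2=2)
[Jacobi] macro 5: S0 reads c0=1 → after 1×micro: 1; S1 reads c0=1 → after 2×micro: 2; S2 reads c0=1 → after 1×micro: 2 ⇒ (c0=1, c1=2, c2=2)
[Jacobi] macro 6: S0 reads c0=1 → after 1×micro: 1; S1 reads c0=1 → after 2×micro: 2; S2 reads c0=1 → after 1×micro: 2 ⇒ (c0=1, c1=2, c2=2)
[Gauss-Seidel] macro 1: S0 reads c0=4 → after 1×micro: 1; S1 reads c0=1 → after 2×micro: 2; S2 reads c0=1 → after 1×micro: 1 ⇒ (c0=1, c1=2, c2=1)
[Gauss-Seidel] macro 2: S0 reads c0=1 → after 1×micro: 1; S1 reads c0=1 → after 2×micro: 2; S2 reads c0=1 → after 1×micro: 2 ⇒ (c0=1, c1=2, c2=2)
[Gauss-Seidel] macro 3: S0 reads c0=1 → after 1×micro: 1; S1 reads c0=1 → after 2×micro: 2; S2 reads c0=1 → after 1×micro: 2 ⇒ (c0=1, c1=2, c2=2)
[Gauss-Seidel] macro 4: S0 reads c0=1 → after 1×micro: 1; S1 reads c0=1 → after 2×micro: 2; S2 reads c0=1 → after 1×micro: 2 ⇒ (c0=1, c1=2, c2=2)
[Gauss-Seidel] macro 5: S0 reads c0=1 → after 1×micro: 1; S1 reads c0=1 → after 2×micro: 2; S2 reads c0=1 → after 1×micro: 2 ⇒ (c0=1, c1=2, c2=2)
[Gauss-Seidel] macro 6: S0 reads c0=1 → after 1×micro: 1; S1 reads c0=1 → after 2×micro: 2; S2 reads c0=1 → after 1×micro: 2 ⇒ (c0=1, c1=2, c2=2)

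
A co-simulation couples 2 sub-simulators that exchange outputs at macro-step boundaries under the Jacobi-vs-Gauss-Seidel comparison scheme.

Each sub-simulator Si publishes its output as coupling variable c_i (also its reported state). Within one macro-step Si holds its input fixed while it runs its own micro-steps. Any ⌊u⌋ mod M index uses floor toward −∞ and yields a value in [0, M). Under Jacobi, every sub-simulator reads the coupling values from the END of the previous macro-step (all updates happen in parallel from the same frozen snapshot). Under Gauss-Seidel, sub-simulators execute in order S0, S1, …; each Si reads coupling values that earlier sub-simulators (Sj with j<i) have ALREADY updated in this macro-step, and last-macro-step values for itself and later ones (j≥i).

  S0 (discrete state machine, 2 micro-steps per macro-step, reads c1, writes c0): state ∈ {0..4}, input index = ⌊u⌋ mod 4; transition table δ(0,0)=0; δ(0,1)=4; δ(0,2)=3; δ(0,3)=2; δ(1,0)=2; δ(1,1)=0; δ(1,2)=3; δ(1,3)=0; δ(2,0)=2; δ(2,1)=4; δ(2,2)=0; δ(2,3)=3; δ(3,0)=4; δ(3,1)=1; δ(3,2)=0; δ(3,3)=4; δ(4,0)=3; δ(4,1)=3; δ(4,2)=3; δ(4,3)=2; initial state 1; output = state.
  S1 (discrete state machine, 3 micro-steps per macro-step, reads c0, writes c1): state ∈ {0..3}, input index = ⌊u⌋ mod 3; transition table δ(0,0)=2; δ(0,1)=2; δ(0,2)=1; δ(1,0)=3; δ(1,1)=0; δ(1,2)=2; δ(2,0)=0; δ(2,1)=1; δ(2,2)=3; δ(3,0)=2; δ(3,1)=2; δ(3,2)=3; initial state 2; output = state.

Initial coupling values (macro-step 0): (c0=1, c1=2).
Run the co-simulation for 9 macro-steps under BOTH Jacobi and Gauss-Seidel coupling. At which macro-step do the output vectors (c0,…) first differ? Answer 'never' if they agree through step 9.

[Jacobi] macro 1: S0 reads c1=2 → after 2×micro: 0; S1 reads c0=1 → after 3×micro: 2 ⇒ (c0=0, c1=2)
[Jacobi] macro 2: S0 reads c1=2 → after 2×micro: 0; S1 reads c0=0 → after 3×micro: 0 ⇒ (c0=0, c1=0)
[Jacobi] macro 3: S0 reads c1=0 → after 2×micro: 0; S1 reads c0=0 → after 3×micro: 2 ⇒ (c0=0, c1=2)
[Jacobi] macro 4: S0 reads c1=2 → after 2×micro: 0; S1 reads c0=0 → after 3×micro: 0 ⇒ (c0=0, c1=0)
[Jacobi] macro 5: S0 reads c1=0 → after 2×micro: 0; S1 reads c0=0 → after 3×micro: 2 ⇒ (c0=0, c1=2)
[Jacobi] macro 6: S0 reads c1=2 → after 2×micro: 0; S1 reads c0=0 → after 3×micro: 0 ⇒ (c0=0, c1=0)
[Jacobi] macro 7: S0 reads c1=0 → after 2×micro: 0; S1 reads c0=0 → after 3×micro: 2 ⇒ (c0=0, c1=2)
[Jacobi] macro 8: S0 reads c1=2 → after 2×micro: 0; S1 reads c0=0 → after 3×micro: 0 ⇒ (c0=0, c1=0)
[Jacobi] macro 9: S0 reads c1=0 → after 2×micro: 0; S1 reads c0=0 → after 3×micro: 2 ⇒ (c0=0, c1=2)
[Gauss-Seidel] macro 1: S0 reads c1=2 → after 2×micro: 0; S1 reads c0=0 → after 3×micro: 0 ⇒ (c0=0, c1=0)
[Gauss-Seidel] macro 2: S0 reads c1=0 → after 2×micro: 0; S1 reads c0=0 → after 3×micro: 2 ⇒ (c0=0, c1=2)
[Gauss-Seidel] macro 3: S0 reads c1=2 → after 2×micro: 0; S1 reads c0=0 → after 3×micro: 0 ⇒ (c0=0, c1=0)
[Gauss-Seidel] macro 4: S0 reads c1=0 → after 2×micro: 0; S1 reads c0=0 → after 3×micro: 2 ⇒ (c0=0, c1=2)
[Gauss-Seidel] macro 5: S0 reads c1=2 → after 2×micro: 0; S1 reads c0=0 → after 3×micro: 0 ⇒ (c0=0, c1=0)
[Gauss-Seidel] macro 6: S0 reads c1=0 → after 2×micro: 0; S1 reads c0=0 → after 3×micro: 2 ⇒ (c0=0, c1=2)
[Gauss-Seidel] macro 7: S0 reads c1=2 → after 2×micro: 0; S1 reads c0=0 → after 3×micro: 0 ⇒ (c0=0, c1=0)
[Gauss-Seidel] macro 8: S0 reads c1=0 → after 2×micro: 0; S1 reads c0=0 → after 3×micro: 2 ⇒ (c0=0, c1=2)
[Gauss-Seidel] macro 9: S0 reads c1=2 → after 2×micro: 0; S1 reads c0=0 → after 3×micro: 0 ⇒ (c0=0, c1=0)

first divergence at macro-step: 1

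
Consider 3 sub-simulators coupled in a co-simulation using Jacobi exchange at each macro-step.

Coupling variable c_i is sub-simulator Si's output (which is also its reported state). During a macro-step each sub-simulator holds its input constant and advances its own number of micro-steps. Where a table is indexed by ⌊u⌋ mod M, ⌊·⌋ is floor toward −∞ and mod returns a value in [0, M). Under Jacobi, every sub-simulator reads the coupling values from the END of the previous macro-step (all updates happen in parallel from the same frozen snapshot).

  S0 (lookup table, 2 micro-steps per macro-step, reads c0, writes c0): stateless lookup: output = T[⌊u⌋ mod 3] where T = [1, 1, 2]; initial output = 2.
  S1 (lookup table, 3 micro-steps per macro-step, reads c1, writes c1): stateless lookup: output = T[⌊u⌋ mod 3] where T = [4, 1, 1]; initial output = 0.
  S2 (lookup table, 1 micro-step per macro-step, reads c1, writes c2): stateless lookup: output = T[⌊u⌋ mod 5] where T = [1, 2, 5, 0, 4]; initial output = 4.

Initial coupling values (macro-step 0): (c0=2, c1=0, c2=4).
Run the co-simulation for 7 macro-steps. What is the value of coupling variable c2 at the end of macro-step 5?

macro 1: S0 reads c0=2 → after 2×micro: 2; S1 reads c1=0 → after 3×micro: 4; S2 reads c1=0 → after 1×micro: 1 ⇒ (c0=2, c1=4, c2=1)
macro 2: S0 reads c0=2 → after 2×micro: 2; S1 reads c1=4 → after 3×micro: 1; S2 reads c1=4 → after 1×micro: 4 ⇒ (c0=2, c1=1, c2=4)
macro 3: S0 reads c0=2 → after 2×micro: 2; S1 reads c1=1 → after 3×micro: 1; S2 reads c1=1 → after 1×micro: 2 ⇒ (c0=2, c1=1, c2=2)
macro 4: S0 reads c0=2 → after 2×micro: 2; S1 reads c1=1 → after 3×micro: 1; S2 reads c1=1 → after 1×micro: 2 ⇒ (c0=2, c1=1, c2=2)
macro 5: S0 reads c0=2 → after 2×micro: 2; S1 reads c1=1 → after 3×micro: 1; S2 reads c1=1 → after 1×micro: 2 ⇒ (c0=2, c1=1, c2=2)
macro 6: S0 reads c0=2 → after 2×micro: 2; S1 reads c1=1 → after 3×micro: 1; S2 reads c1=1 → after 1×micro: 2 ⇒ (c0=2, c1=1, c2=2)
macro 7: S0 reads c0=2 → after 2×micro: 2; S1 reads c1=1 → after 3×micro: 1; S2 reads c1=1 → after 1×micro: 2 ⇒ (c0=2, c1=1, c2=2)

c2 at macro-step 5 = 2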